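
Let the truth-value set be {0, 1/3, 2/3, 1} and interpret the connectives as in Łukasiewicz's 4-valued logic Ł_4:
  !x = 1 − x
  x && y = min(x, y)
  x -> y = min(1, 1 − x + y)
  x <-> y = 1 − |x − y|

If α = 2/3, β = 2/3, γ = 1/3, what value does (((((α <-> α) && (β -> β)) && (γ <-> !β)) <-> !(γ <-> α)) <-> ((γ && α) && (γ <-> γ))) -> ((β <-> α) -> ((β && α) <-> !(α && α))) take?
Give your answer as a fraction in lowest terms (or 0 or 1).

2/3

α <-> α = 2/3 <-> 2/3 = 1
β -> β = 2/3 -> 2/3 = 1
(α <-> α) && (β -> β) = 1 && 1 = 1
!β = !2/3 = 1/3
γ <-> !β = 1/3 <-> 1/3 = 1
((α <-> α) && (β -> β)) && (γ <-> !β) = 1 && 1 = 1
γ <-> α = 1/3 <-> 2/3 = 2/3
!(γ <-> α) = !2/3 = 1/3
(((α <-> α) && (β -> β)) && (γ <-> !β)) <-> !(γ <-> α) = 1 <-> 1/3 = 1/3
γ && α = 1/3 && 2/3 = 1/3
γ <-> γ = 1/3 <-> 1/3 = 1
(γ && α) && (γ <-> γ) = 1/3 && 1 = 1/3
((((α <-> α) && (β -> β)) && (γ <-> !β)) <-> !(γ <-> α)) <-> ((γ && α) && (γ <-> γ)) = 1/3 <-> 1/3 = 1
β <-> α = 2/3 <-> 2/3 = 1
β && α = 2/3 && 2/3 = 2/3
α && α = 2/3 && 2/3 = 2/3
!(α && α) = !2/3 = 1/3
(β && α) <-> !(α && α) = 2/3 <-> 1/3 = 2/3
(β <-> α) -> ((β && α) <-> !(α && α)) = 1 -> 2/3 = 2/3
(((((α <-> α) && (β -> β)) && (γ <-> !β)) <-> !(γ <-> α)) <-> ((γ && α) && (γ <-> γ))) -> ((β <-> α) -> ((β && α) <-> !(α && α))) = 1 -> 2/3 = 2/3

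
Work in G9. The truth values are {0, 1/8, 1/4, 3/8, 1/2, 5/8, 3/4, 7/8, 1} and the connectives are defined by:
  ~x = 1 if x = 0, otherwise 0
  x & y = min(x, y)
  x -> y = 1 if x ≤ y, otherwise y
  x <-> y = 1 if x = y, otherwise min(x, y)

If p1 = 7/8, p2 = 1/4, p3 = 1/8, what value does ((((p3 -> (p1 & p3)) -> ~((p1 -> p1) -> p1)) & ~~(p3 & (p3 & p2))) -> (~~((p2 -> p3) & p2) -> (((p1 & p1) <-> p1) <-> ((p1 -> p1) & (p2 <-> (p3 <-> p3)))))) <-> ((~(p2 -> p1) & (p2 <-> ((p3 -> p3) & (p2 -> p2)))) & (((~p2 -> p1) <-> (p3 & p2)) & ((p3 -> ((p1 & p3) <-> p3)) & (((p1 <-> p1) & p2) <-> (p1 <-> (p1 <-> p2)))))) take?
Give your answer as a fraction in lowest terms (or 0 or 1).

p1 & p3 = 7/8 & 1/8 = 1/8
p3 -> (p1 & p3) = 1/8 -> 1/8 = 1
p1 -> p1 = 7/8 -> 7/8 = 1
(p1 -> p1) -> p1 = 1 -> 7/8 = 7/8
~((p1 -> p1) -> p1) = ~7/8 = 0
(p3 -> (p1 & p3)) -> ~((p1 -> p1) -> p1) = 1 -> 0 = 0
p3 & p2 = 1/8 & 1/4 = 1/8
p3 & (p3 & p2) = 1/8 & 1/8 = 1/8
~(p3 & (p3 & p2)) = ~1/8 = 0
~~(p3 & (p3 & p2)) = ~0 = 1
((p3 -> (p1 & p3)) -> ~((p1 -> p1) -> p1)) & ~~(p3 & (p3 & p2)) = 0 & 1 = 0
p2 -> p3 = 1/4 -> 1/8 = 1/8
(p2 -> p3) & p2 = 1/8 & 1/4 = 1/8
~((p2 -> p3) & p2) = ~1/8 = 0
~~((p2 -> p3) & p2) = ~0 = 1
p1 & p1 = 7/8 & 7/8 = 7/8
(p1 & p1) <-> p1 = 7/8 <-> 7/8 = 1
p1 -> p1 = 7/8 -> 7/8 = 1
p3 <-> p3 = 1/8 <-> 1/8 = 1
p2 <-> (p3 <-> p3) = 1/4 <-> 1 = 1/4
(p1 -> p1) & (p2 <-> (p3 <-> p3)) = 1 & 1/4 = 1/4
((p1 & p1) <-> p1) <-> ((p1 -> p1) & (p2 <-> (p3 <-> p3))) = 1 <-> 1/4 = 1/4
~~((p2 -> p3) & p2) -> (((p1 & p1) <-> p1) <-> ((p1 -> p1) & (p2 <-> (p3 <-> p3)))) = 1 -> 1/4 = 1/4
(((p3 -> (p1 & p3)) -> ~((p1 -> p1) -> p1)) & ~~(p3 & (p3 & p2))) -> (~~((p2 -> p3) & p2) -> (((p1 & p1) <-> p1) <-> ((p1 -> p1) & (p2 <-> (p3 <-> p3))))) = 0 -> 1/4 = 1
p2 -> p1 = 1/4 -> 7/8 = 1
~(p2 -> p1) = ~1 = 0
p3 -> p3 = 1/8 -> 1/8 = 1
p2 -> p2 = 1/4 -> 1/4 = 1
(p3 -> p3) & (p2 -> p2) = 1 & 1 = 1
p2 <-> ((p3 -> p3) & (p2 -> p2)) = 1/4 <-> 1 = 1/4
~(p2 -> p1) & (p2 <-> ((p3 -> p3) & (p2 -> p2))) = 0 & 1/4 = 0
~p2 = ~1/4 = 0
~p2 -> p1 = 0 -> 7/8 = 1
p3 & p2 = 1/8 & 1/4 = 1/8
(~p2 -> p1) <-> (p3 & p2) = 1 <-> 1/8 = 1/8
p1 & p3 = 7/8 & 1/8 = 1/8
(p1 & p3) <-> p3 = 1/8 <-> 1/8 = 1
p3 -> ((p1 & p3) <-> p3) = 1/8 -> 1 = 1
p1 <-> p1 = 7/8 <-> 7/8 = 1
(p1 <-> p1) & p2 = 1 & 1/4 = 1/4
p1 <-> p2 = 7/8 <-> 1/4 = 1/4
p1 <-> (p1 <-> p2) = 7/8 <-> 1/4 = 1/4
((p1 <-> p1) & p2) <-> (p1 <-> (p1 <-> p2)) = 1/4 <-> 1/4 = 1
(p3 -> ((p1 & p3) <-> p3)) & (((p1 <-> p1) & p2) <-> (p1 <-> (p1 <-> p2))) = 1 & 1 = 1
((~p2 -> p1) <-> (p3 & p2)) & ((p3 -> ((p1 & p3) <-> p3)) & (((p1 <-> p1) & p2) <-> (p1 <-> (p1 <-> p2)))) = 1/8 & 1 = 1/8
(~(p2 -> p1) & (p2 <-> ((p3 -> p3) & (p2 -> p2)))) & (((~p2 -> p1) <-> (p3 & p2)) & ((p3 -> ((p1 & p3) <-> p3)) & (((p1 <-> p1) & p2) <-> (p1 <-> (p1 <-> p2))))) = 0 & 1/8 = 0
((((p3 -> (p1 & p3)) -> ~((p1 -> p1) -> p1)) & ~~(p3 & (p3 & p2))) -> (~~((p2 -> p3) & p2) -> (((p1 & p1) <-> p1) <-> ((p1 -> p1) & (p2 <-> (p3 <-> p3)))))) <-> ((~(p2 -> p1) & (p2 <-> ((p3 -> p3) & (p2 -> p2)))) & (((~p2 -> p1) <-> (p3 & p2)) & ((p3 -> ((p1 & p3) <-> p3)) & (((p1 <-> p1) & p2) <-> (p1 <-> (p1 <-> p2)))))) = 1 <-> 0 = 0

0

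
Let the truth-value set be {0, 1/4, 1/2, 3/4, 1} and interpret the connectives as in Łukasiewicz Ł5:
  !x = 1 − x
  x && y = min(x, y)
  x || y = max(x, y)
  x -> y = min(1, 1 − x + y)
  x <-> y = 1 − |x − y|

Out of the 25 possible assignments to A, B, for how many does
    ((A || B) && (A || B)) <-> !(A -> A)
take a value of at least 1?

1

value 1: 1 assignment (counts)
value 3/4: 3 assignments
value 1/2: 5 assignments
value 1/4: 7 assignments
value 0: 9 assignments
So 1 of the 25 assignments meets the threshold.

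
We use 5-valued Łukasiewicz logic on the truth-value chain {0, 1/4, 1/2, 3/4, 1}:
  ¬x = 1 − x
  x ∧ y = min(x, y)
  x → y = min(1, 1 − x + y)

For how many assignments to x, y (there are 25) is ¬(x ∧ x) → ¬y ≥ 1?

15

value 1: 15 assignments (counts)
value 3/4: 4 assignments
value 1/2: 3 assignments
value 1/4: 2 assignments
value 0: 1 assignment
So 15 of the 25 assignments meet the threshold.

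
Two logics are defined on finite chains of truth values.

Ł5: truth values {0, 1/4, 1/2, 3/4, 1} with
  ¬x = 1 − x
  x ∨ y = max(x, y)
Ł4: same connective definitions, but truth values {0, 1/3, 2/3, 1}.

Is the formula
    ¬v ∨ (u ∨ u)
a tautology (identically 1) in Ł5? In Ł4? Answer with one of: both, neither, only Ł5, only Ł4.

neither

In Ł5: at u = 0, v = 1/4 the value is 3/4 — not a tautology.
In Ł4: at u = 0, v = 1/3 the value is 2/3 — not a tautology.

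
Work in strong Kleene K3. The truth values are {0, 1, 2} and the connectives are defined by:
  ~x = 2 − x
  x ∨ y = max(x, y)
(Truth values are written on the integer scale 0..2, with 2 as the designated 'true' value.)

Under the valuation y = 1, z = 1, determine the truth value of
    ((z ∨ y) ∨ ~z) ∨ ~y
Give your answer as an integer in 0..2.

1

z ∨ y = 1 ∨ 1 = 1
~z = ~1 = 1
(z ∨ y) ∨ ~z = 1 ∨ 1 = 1
~y = ~1 = 1
((z ∨ y) ∨ ~z) ∨ ~y = 1 ∨ 1 = 1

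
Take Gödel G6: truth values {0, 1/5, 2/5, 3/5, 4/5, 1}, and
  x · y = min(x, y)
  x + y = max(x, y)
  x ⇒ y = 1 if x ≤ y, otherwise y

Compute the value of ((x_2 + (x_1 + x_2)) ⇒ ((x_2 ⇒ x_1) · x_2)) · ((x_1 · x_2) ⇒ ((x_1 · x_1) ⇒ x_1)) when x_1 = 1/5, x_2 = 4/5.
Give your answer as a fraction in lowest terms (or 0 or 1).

1/5

x_1 + x_2 = 1/5 + 4/5 = 4/5
x_2 + (x_1 + x_2) = 4/5 + 4/5 = 4/5
x_2 ⇒ x_1 = 4/5 ⇒ 1/5 = 1/5
(x_2 ⇒ x_1) · x_2 = 1/5 · 4/5 = 1/5
(x_2 + (x_1 + x_2)) ⇒ ((x_2 ⇒ x_1) · x_2) = 4/5 ⇒ 1/5 = 1/5
x_1 · x_2 = 1/5 · 4/5 = 1/5
x_1 · x_1 = 1/5 · 1/5 = 1/5
(x_1 · x_1) ⇒ x_1 = 1/5 ⇒ 1/5 = 1
(x_1 · x_2) ⇒ ((x_1 · x_1) ⇒ x_1) = 1/5 ⇒ 1 = 1
((x_2 + (x_1 + x_2)) ⇒ ((x_2 ⇒ x_1) · x_2)) · ((x_1 · x_2) ⇒ ((x_1 · x_1) ⇒ x_1)) = 1/5 · 1 = 1/5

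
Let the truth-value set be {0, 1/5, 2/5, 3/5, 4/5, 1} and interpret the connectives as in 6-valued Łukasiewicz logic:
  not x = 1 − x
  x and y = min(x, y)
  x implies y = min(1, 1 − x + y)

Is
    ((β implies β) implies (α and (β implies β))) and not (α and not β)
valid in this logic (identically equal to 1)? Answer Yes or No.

Counterexample: take α = 0, β = 0.
β implies β = 0 implies 0 = 1
β implies β = 0 implies 0 = 1
α and (β implies β) = 0 and 1 = 0
(β implies β) implies (α and (β implies β)) = 1 implies 0 = 0
not β = not 0 = 1
α and not β = 0 and 1 = 0
not (α and not β) = not 0 = 1
((β implies β) implies (α and (β implies β))) and not (α and not β) = 0 and 1 = 0
This gives 0 ≠ 1.

No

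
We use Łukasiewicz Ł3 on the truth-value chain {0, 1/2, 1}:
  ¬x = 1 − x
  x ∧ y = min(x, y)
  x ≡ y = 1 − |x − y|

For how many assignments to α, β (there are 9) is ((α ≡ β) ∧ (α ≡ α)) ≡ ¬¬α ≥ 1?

α = 0, β = 0 ↦ 0  <
α = 0, β = 1/2 ↦ 1/2  <
α = 0, β = 1 ↦ 1  ≥
α = 1/2, β = 0 ↦ 1  ≥
α = 1/2, β = 1/2 ↦ 1/2  <
α = 1/2, β = 1 ↦ 1  ≥
α = 1, β = 0 ↦ 0  <
α = 1, β = 1/2 ↦ 1/2  <
α = 1, β = 1 ↦ 1  ≥
So 4 of the 9 assignments meet the threshold.

4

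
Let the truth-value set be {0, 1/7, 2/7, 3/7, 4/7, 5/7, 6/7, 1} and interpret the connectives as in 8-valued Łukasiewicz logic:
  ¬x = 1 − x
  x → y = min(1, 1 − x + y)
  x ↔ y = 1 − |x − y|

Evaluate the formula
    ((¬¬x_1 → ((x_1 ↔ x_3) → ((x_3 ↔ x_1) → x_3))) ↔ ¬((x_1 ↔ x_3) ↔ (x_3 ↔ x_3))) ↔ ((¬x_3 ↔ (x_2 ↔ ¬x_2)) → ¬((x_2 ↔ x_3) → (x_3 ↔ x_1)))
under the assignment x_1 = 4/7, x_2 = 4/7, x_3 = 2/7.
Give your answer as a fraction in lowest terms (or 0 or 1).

¬x_1 = ¬4/7 = 3/7
¬¬x_1 = ¬3/7 = 4/7
x_1 ↔ x_3 = 4/7 ↔ 2/7 = 5/7
x_3 ↔ x_1 = 2/7 ↔ 4/7 = 5/7
(x_3 ↔ x_1) → x_3 = 5/7 → 2/7 = 4/7
(x_1 ↔ x_3) → ((x_3 ↔ x_1) → x_3) = 5/7 → 4/7 = 6/7
¬¬x_1 → ((x_1 ↔ x_3) → ((x_3 ↔ x_1) → x_3)) = 4/7 → 6/7 = 1
x_1 ↔ x_3 = 4/7 ↔ 2/7 = 5/7
x_3 ↔ x_3 = 2/7 ↔ 2/7 = 1
(x_1 ↔ x_3) ↔ (x_3 ↔ x_3) = 5/7 ↔ 1 = 5/7
¬((x_1 ↔ x_3) ↔ (x_3 ↔ x_3)) = ¬5/7 = 2/7
(¬¬x_1 → ((x_1 ↔ x_3) → ((x_3 ↔ x_1) → x_3))) ↔ ¬((x_1 ↔ x_3) ↔ (x_3 ↔ x_3)) = 1 ↔ 2/7 = 2/7
¬x_3 = ¬2/7 = 5/7
¬x_2 = ¬4/7 = 3/7
x_2 ↔ ¬x_2 = 4/7 ↔ 3/7 = 6/7
¬x_3 ↔ (x_2 ↔ ¬x_2) = 5/7 ↔ 6/7 = 6/7
x_2 ↔ x_3 = 4/7 ↔ 2/7 = 5/7
x_3 ↔ x_1 = 2/7 ↔ 4/7 = 5/7
(x_2 ↔ x_3) → (x_3 ↔ x_1) = 5/7 → 5/7 = 1
¬((x_2 ↔ x_3) → (x_3 ↔ x_1)) = ¬1 = 0
(¬x_3 ↔ (x_2 ↔ ¬x_2)) → ¬((x_2 ↔ x_3) → (x_3 ↔ x_1)) = 6/7 → 0 = 1/7
((¬¬x_1 → ((x_1 ↔ x_3) → ((x_3 ↔ x_1) → x_3))) ↔ ¬((x_1 ↔ x_3) ↔ (x_3 ↔ x_3))) ↔ ((¬x_3 ↔ (x_2 ↔ ¬x_2)) → ¬((x_2 ↔ x_3) → (x_3 ↔ x_1))) = 2/7 ↔ 1/7 = 6/7

6/7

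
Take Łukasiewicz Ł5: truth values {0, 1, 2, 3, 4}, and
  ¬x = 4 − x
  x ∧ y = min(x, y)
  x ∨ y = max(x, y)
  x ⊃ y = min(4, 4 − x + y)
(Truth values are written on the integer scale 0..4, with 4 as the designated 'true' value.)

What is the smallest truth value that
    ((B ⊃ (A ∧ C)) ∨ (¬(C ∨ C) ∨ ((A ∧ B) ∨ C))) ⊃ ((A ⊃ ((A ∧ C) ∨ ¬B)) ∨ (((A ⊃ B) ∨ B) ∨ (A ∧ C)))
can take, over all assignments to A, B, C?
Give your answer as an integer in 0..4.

Take A = 4, B = 2, C = 0:
A ∧ C = 4 ∧ 0 = 0
B ⊃ (A ∧ C) = 2 ⊃ 0 = 2
C ∨ C = 0 ∨ 0 = 0
¬(C ∨ C) = ¬0 = 4
A ∧ B = 4 ∧ 2 = 2
(A ∧ B) ∨ C = 2 ∨ 0 = 2
¬(C ∨ C) ∨ ((A ∧ B) ∨ C) = 4 ∨ 2 = 4
(B ⊃ (A ∧ C)) ∨ (¬(C ∨ C) ∨ ((A ∧ B) ∨ C)) = 2 ∨ 4 = 4
A ∧ C = 4 ∧ 0 = 0
¬B = ¬2 = 2
(A ∧ C) ∨ ¬B = 0 ∨ 2 = 2
A ⊃ ((A ∧ C) ∨ ¬B) = 4 ⊃ 2 = 2
A ⊃ B = 4 ⊃ 2 = 2
(A ⊃ B) ∨ B = 2 ∨ 2 = 2
A ∧ C = 4 ∧ 0 = 0
((A ⊃ B) ∨ B) ∨ (A ∧ C) = 2 ∨ 0 = 2
(A ⊃ ((A ∧ C) ∨ ¬B)) ∨ (((A ⊃ B) ∨ B) ∨ (A ∧ C)) = 2 ∨ 2 = 2
((B ⊃ (A ∧ C)) ∨ (¬(C ∨ C) ∨ ((A ∧ B) ∨ C))) ⊃ ((A ⊃ ((A ∧ C) ∨ ¬B)) ∨ (((A ⊃ B) ∨ B) ∨ (A ∧ C))) = 4 ⊃ 2 = 2
No assignment yields a value below 2, so this is the minimum.

2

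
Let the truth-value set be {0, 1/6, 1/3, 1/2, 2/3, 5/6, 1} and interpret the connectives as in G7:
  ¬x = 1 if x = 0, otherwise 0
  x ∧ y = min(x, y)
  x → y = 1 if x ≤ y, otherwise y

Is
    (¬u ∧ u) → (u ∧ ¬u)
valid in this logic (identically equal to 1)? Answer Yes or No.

Yes

u = 0 ↦ 1
u = 1/6 ↦ 1
u = 1/3 ↦ 1
u = 1/2 ↦ 1
u = 2/3 ↦ 1
u = 5/6 ↦ 1
u = 1 ↦ 1
Every assignment gives a value ≥ 1.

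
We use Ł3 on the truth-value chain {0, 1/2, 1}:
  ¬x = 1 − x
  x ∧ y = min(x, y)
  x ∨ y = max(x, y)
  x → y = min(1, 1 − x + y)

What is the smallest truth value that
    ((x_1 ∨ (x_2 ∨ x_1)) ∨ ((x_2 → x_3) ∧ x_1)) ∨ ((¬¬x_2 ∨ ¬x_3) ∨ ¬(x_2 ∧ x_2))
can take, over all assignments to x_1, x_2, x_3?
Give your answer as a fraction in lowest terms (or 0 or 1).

Take x_1 = 0, x_2 = 1/2, x_3 = 1/2:
x_2 ∨ x_1 = 1/2 ∨ 0 = 1/2
x_1 ∨ (x_2 ∨ x_1) = 0 ∨ 1/2 = 1/2
x_2 → x_3 = 1/2 → 1/2 = 1
(x_2 → x_3) ∧ x_1 = 1 ∧ 0 = 0
(x_1 ∨ (x_2 ∨ x_1)) ∨ ((x_2 → x_3) ∧ x_1) = 1/2 ∨ 0 = 1/2
¬x_2 = ¬1/2 = 1/2
¬¬x_2 = ¬1/2 = 1/2
¬x_3 = ¬1/2 = 1/2
¬¬x_2 ∨ ¬x_3 = 1/2 ∨ 1/2 = 1/2
x_2 ∧ x_2 = 1/2 ∧ 1/2 = 1/2
¬(x_2 ∧ x_2) = ¬1/2 = 1/2
(¬¬x_2 ∨ ¬x_3) ∨ ¬(x_2 ∧ x_2) = 1/2 ∨ 1/2 = 1/2
((x_1 ∨ (x_2 ∨ x_1)) ∨ ((x_2 → x_3) ∧ x_1)) ∨ ((¬¬x_2 ∨ ¬x_3) ∨ ¬(x_2 ∧ x_2)) = 1/2 ∨ 1/2 = 1/2
No assignment yields a value below 1/2, so this is the minimum.

1/2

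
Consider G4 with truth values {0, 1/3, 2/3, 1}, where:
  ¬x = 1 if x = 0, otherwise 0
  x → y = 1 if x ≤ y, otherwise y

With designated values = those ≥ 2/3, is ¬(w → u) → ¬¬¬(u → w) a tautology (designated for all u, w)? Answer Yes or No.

No

Counterexample: take u = 0, w = 1/3.
w → u = 1/3 → 0 = 0
¬(w → u) = ¬0 = 1
u → w = 0 → 1/3 = 1
¬(u → w) = ¬1 = 0
¬¬(u → w) = ¬0 = 1
¬¬¬(u → w) = ¬1 = 0
¬(w → u) → ¬¬¬(u → w) = 1 → 0 = 0
This gives 0, which is below 2/3.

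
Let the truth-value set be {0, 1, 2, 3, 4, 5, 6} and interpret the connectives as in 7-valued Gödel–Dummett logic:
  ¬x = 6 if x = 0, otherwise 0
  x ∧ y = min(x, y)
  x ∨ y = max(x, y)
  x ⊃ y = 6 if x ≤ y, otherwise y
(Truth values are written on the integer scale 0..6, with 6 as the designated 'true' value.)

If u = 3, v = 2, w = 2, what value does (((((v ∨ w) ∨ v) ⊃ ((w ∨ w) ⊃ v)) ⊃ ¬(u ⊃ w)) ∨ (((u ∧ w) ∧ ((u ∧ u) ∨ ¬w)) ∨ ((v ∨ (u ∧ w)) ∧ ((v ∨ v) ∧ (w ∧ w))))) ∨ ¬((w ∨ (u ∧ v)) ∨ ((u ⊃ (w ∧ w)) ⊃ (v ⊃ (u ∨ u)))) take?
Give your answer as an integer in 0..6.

v ∨ w = 2 ∨ 2 = 2
(v ∨ w) ∨ v = 2 ∨ 2 = 2
w ∨ w = 2 ∨ 2 = 2
(w ∨ w) ⊃ v = 2 ⊃ 2 = 6
((v ∨ w) ∨ v) ⊃ ((w ∨ w) ⊃ v) = 2 ⊃ 6 = 6
u ⊃ w = 3 ⊃ 2 = 2
¬(u ⊃ w) = ¬2 = 0
(((v ∨ w) ∨ v) ⊃ ((w ∨ w) ⊃ v)) ⊃ ¬(u ⊃ w) = 6 ⊃ 0 = 0
u ∧ w = 3 ∧ 2 = 2
u ∧ u = 3 ∧ 3 = 3
¬w = ¬2 = 0
(u ∧ u) ∨ ¬w = 3 ∨ 0 = 3
(u ∧ w) ∧ ((u ∧ u) ∨ ¬w) = 2 ∧ 3 = 2
u ∧ w = 3 ∧ 2 = 2
v ∨ (u ∧ w) = 2 ∨ 2 = 2
v ∨ v = 2 ∨ 2 = 2
w ∧ w = 2 ∧ 2 = 2
(v ∨ v) ∧ (w ∧ w) = 2 ∧ 2 = 2
(v ∨ (u ∧ w)) ∧ ((v ∨ v) ∧ (w ∧ w)) = 2 ∧ 2 = 2
((u ∧ w) ∧ ((u ∧ u) ∨ ¬w)) ∨ ((v ∨ (u ∧ w)) ∧ ((v ∨ v) ∧ (w ∧ w))) = 2 ∨ 2 = 2
((((v ∨ w) ∨ v) ⊃ ((w ∨ w) ⊃ v)) ⊃ ¬(u ⊃ w)) ∨ (((u ∧ w) ∧ ((u ∧ u) ∨ ¬w)) ∨ ((v ∨ (u ∧ w)) ∧ ((v ∨ v) ∧ (w ∧ w)))) = 0 ∨ 2 = 2
u ∧ v = 3 ∧ 2 = 2
w ∨ (u ∧ v) = 2 ∨ 2 = 2
w ∧ w = 2 ∧ 2 = 2
u ⊃ (w ∧ w) = 3 ⊃ 2 = 2
u ∨ u = 3 ∨ 3 = 3
v ⊃ (u ∨ u) = 2 ⊃ 3 = 6
(u ⊃ (w ∧ w)) ⊃ (v ⊃ (u ∨ u)) = 2 ⊃ 6 = 6
(w ∨ (u ∧ v)) ∨ ((u ⊃ (w ∧ w)) ⊃ (v ⊃ (u ∨ u))) = 2 ∨ 6 = 6
¬((w ∨ (u ∧ v)) ∨ ((u ⊃ (w ∧ w)) ⊃ (v ⊃ (u ∨ u)))) = ¬6 = 0
(((((v ∨ w) ∨ v) ⊃ ((w ∨ w) ⊃ v)) ⊃ ¬(u ⊃ w)) ∨ (((u ∧ w) ∧ ((u ∧ u) ∨ ¬w)) ∨ ((v ∨ (u ∧ w)) ∧ ((v ∨ v) ∧ (w ∧ w))))) ∨ ¬((w ∨ (u ∧ v)) ∨ ((u ⊃ (w ∧ w)) ⊃ (v ⊃ (u ∨ u)))) = 2 ∨ 0 = 2

2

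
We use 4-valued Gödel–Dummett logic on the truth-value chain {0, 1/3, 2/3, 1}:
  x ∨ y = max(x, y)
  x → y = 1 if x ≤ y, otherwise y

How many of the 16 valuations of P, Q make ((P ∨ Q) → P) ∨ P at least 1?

P = 0, Q = 0 ↦ 1  ≥
P = 0, Q = 1/3 ↦ 0  <
P = 0, Q = 2/3 ↦ 0  <
P = 0, Q = 1 ↦ 0  <
P = 1/3, Q = 0 ↦ 1  ≥
P = 1/3, Q = 1/3 ↦ 1  ≥
P = 1/3, Q = 2/3 ↦ 1/3  <
P = 1/3, Q = 1 ↦ 1/3  <
P = 2/3, Q = 0 ↦ 1  ≥
P = 2/3, Q = 1/3 ↦ 1  ≥
P = 2/3, Q = 2/3 ↦ 1  ≥
P = 2/3, Q = 1 ↦ 2/3  <
P = 1, Q = 0 ↦ 1  ≥
P = 1, Q = 1/3 ↦ 1  ≥
P = 1, Q = 2/3 ↦ 1  ≥
P = 1, Q = 1 ↦ 1  ≥
So 10 of the 16 assignments meet the threshold.

10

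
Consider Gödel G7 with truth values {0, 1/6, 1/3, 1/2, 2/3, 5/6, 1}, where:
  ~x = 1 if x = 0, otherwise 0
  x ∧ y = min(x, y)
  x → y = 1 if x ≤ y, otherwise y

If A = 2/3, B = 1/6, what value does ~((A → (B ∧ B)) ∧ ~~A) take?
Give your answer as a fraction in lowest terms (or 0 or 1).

0

B ∧ B = 1/6 ∧ 1/6 = 1/6
A → (B ∧ B) = 2/3 → 1/6 = 1/6
~A = ~2/3 = 0
~~A = ~0 = 1
(A → (B ∧ B)) ∧ ~~A = 1/6 ∧ 1 = 1/6
~((A → (B ∧ B)) ∧ ~~A) = ~1/6 = 0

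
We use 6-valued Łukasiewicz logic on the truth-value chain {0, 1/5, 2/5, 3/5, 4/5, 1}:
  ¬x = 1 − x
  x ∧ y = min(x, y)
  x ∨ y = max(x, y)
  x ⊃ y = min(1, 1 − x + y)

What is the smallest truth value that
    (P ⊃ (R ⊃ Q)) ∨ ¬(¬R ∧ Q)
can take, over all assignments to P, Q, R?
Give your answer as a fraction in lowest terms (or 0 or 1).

Take P = 3/5, Q = 1/5, R = 4/5:
R ⊃ Q = 4/5 ⊃ 1/5 = 2/5
P ⊃ (R ⊃ Q) = 3/5 ⊃ 2/5 = 4/5
¬R = ¬4/5 = 1/5
¬R ∧ Q = 1/5 ∧ 1/5 = 1/5
¬(¬R ∧ Q) = ¬1/5 = 4/5
(P ⊃ (R ⊃ Q)) ∨ ¬(¬R ∧ Q) = 4/5 ∨ 4/5 = 4/5
No assignment yields a value below 4/5, so this is the minimum.

4/5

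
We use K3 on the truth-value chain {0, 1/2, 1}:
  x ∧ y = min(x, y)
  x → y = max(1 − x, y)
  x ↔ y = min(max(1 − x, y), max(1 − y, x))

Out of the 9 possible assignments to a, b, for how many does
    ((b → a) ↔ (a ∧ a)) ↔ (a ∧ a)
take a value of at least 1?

4

a = 0, b = 0 ↦ 1  ≥
a = 0, b = 1/2 ↦ 1/2  <
a = 0, b = 1 ↦ 0  <
a = 1/2, b = 0 ↦ 1/2  <
a = 1/2, b = 1/2 ↦ 1/2  <
a = 1/2, b = 1 ↦ 1/2  <
a = 1, b = 0 ↦ 1  ≥
a = 1, b = 1/2 ↦ 1  ≥
a = 1, b = 1 ↦ 1  ≥
So 4 of the 9 assignments meet the threshold.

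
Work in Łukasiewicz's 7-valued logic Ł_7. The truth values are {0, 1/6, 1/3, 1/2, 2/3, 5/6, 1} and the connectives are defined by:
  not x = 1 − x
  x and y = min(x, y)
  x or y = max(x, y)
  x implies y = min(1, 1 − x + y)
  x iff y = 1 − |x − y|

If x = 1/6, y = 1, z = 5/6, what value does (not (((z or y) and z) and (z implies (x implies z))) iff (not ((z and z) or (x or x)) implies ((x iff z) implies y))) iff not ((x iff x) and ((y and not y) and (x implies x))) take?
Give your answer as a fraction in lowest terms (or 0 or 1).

1/6

z or y = 5/6 or 1 = 1
(z or y) and z = 1 and 5/6 = 5/6
x implies z = 1/6 implies 5/6 = 1
z implies (x implies z) = 5/6 implies 1 = 1
((z or y) and z) and (z implies (x implies z)) = 5/6 and 1 = 5/6
not (((z or y) and z) and (z implies (x implies z))) = not 5/6 = 1/6
z and z = 5/6 and 5/6 = 5/6
x or x = 1/6 or 1/6 = 1/6
(z and z) or (x or x) = 5/6 or 1/6 = 5/6
not ((z and z) or (x or x)) = not 5/6 = 1/6
x iff z = 1/6 iff 5/6 = 1/3
(x iff z) implies y = 1/3 implies 1 = 1
not ((z and z) or (x or x)) implies ((x iff z) implies y) = 1/6 implies 1 = 1
not (((z or y) and z) and (z implies (x implies z))) iff (not ((z and z) or (x or x)) implies ((x iff z) implies y)) = 1/6 iff 1 = 1/6
x iff x = 1/6 iff 1/6 = 1
not y = not 1 = 0
y and not y = 1 and 0 = 0
x implies x = 1/6 implies 1/6 = 1
(y and not y) and (x implies x) = 0 and 1 = 0
(x iff x) and ((y and not y) and (x implies x)) = 1 and 0 = 0
not ((x iff x) and ((y and not y) and (x implies x))) = not 0 = 1
(not (((z or y) and z) and (z implies (x implies z))) iff (not ((z and z) or (x or x)) implies ((x iff z) implies y))) iff not ((x iff x) and ((y and not y) and (x implies x))) = 1/6 iff 1 = 1/6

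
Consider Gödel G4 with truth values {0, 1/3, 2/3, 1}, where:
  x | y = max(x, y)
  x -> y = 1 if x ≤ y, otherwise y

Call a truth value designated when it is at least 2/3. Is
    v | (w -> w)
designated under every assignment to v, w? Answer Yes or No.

Yes

v = 0, w = 0 ↦ 1
v = 0, w = 1/3 ↦ 1
v = 0, w = 2/3 ↦ 1
v = 0, w = 1 ↦ 1
v = 1/3, w = 0 ↦ 1
v = 1/3, w = 1/3 ↦ 1
v = 1/3, w = 2/3 ↦ 1
v = 1/3, w = 1 ↦ 1
v = 2/3, w = 0 ↦ 1
v = 2/3, w = 1/3 ↦ 1
v = 2/3, w = 2/3 ↦ 1
v = 2/3, w = 1 ↦ 1
v = 1, w = 0 ↦ 1
v = 1, w = 1/3 ↦ 1
v = 1, w = 2/3 ↦ 1
v = 1, w = 1 ↦ 1
Every assignment gives a value ≥ 2/3.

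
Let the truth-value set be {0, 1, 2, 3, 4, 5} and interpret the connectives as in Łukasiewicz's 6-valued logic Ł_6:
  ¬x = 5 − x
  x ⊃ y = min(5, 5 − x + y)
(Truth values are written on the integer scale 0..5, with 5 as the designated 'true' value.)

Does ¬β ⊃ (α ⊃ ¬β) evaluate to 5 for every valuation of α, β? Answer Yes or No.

Yes

At α = 5, β = 4, for instance:
¬β = ¬4 = 1
α ⊃ ¬β = 5 ⊃ 1 = 1
¬β ⊃ (α ⊃ ¬β) = 1 ⊃ 1 = 5
and checking the remaining 35 assignments likewise gives ≥ 5 in every case.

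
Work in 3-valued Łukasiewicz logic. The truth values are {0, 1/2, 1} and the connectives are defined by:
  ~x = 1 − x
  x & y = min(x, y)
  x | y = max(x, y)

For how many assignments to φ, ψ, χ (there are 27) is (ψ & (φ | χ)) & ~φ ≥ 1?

1

value 1: 1 assignment (counts)
value 1/2: 9 assignments
value 0: 17 assignments
So 1 of the 27 assignments meets the threshold.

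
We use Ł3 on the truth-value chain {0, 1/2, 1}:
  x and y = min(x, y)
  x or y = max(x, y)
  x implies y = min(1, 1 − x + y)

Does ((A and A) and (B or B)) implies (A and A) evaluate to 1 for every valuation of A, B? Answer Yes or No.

A = 0, B = 0 ↦ 1
A = 0, B = 1/2 ↦ 1
A = 0, B = 1 ↦ 1
A = 1/2, B = 0 ↦ 1
A = 1/2, B = 1/2 ↦ 1
A = 1/2, B = 1 ↦ 1
A = 1, B = 0 ↦ 1
A = 1, B = 1/2 ↦ 1
A = 1, B = 1 ↦ 1
Every assignment gives a value ≥ 1.

Yes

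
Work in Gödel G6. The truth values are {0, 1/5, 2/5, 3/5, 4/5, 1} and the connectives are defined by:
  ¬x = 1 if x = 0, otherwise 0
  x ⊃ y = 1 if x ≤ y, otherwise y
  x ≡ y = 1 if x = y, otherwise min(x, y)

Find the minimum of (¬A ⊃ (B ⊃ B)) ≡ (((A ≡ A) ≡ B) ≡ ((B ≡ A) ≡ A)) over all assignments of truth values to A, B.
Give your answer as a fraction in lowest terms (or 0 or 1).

Take A = 0, B = 1/5:
¬A = ¬0 = 1
B ⊃ B = 1/5 ⊃ 1/5 = 1
¬A ⊃ (B ⊃ B) = 1 ⊃ 1 = 1
A ≡ A = 0 ≡ 0 = 1
(A ≡ A) ≡ B = 1 ≡ 1/5 = 1/5
B ≡ A = 1/5 ≡ 0 = 0
(B ≡ A) ≡ A = 0 ≡ 0 = 1
((A ≡ A) ≡ B) ≡ ((B ≡ A) ≡ A) = 1/5 ≡ 1 = 1/5
(¬A ⊃ (B ⊃ B)) ≡ (((A ≡ A) ≡ B) ≡ ((B ≡ A) ≡ A)) = 1 ≡ 1/5 = 1/5
No assignment yields a value below 1/5, so this is the minimum.

1/5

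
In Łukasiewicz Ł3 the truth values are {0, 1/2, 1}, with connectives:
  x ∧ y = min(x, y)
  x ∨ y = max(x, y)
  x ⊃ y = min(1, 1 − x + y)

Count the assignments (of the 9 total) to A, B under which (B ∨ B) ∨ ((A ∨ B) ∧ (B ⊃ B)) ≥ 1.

A = 0, B = 0 ↦ 0  <
A = 0, B = 1/2 ↦ 1/2  <
A = 0, B = 1 ↦ 1  ≥
A = 1/2, B = 0 ↦ 1/2  <
A = 1/2, B = 1/2 ↦ 1/2  <
A = 1/2, B = 1 ↦ 1  ≥
A = 1, B = 0 ↦ 1  ≥
A = 1, B = 1/2 ↦ 1  ≥
A = 1, B = 1 ↦ 1  ≥
So 5 of the 9 assignments meet the threshold.

5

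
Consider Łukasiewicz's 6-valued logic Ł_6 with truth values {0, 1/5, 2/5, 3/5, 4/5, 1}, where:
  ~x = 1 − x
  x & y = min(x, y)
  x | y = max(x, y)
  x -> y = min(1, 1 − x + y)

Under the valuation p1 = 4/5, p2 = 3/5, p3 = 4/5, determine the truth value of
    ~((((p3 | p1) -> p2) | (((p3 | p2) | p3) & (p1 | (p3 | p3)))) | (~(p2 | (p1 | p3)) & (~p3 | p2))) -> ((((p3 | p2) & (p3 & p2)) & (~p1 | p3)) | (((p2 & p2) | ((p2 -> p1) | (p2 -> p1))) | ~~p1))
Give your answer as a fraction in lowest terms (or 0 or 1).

p3 | p1 = 4/5 | 4/5 = 4/5
(p3 | p1) -> p2 = 4/5 -> 3/5 = 4/5
p3 | p2 = 4/5 | 3/5 = 4/5
(p3 | p2) | p3 = 4/5 | 4/5 = 4/5
p3 | p3 = 4/5 | 4/5 = 4/5
p1 | (p3 | p3) = 4/5 | 4/5 = 4/5
((p3 | p2) | p3) & (p1 | (p3 | p3)) = 4/5 & 4/5 = 4/5
((p3 | p1) -> p2) | (((p3 | p2) | p3) & (p1 | (p3 | p3))) = 4/5 | 4/5 = 4/5
p1 | p3 = 4/5 | 4/5 = 4/5
p2 | (p1 | p3) = 3/5 | 4/5 = 4/5
~(p2 | (p1 | p3)) = ~4/5 = 1/5
~p3 = ~4/5 = 1/5
~p3 | p2 = 1/5 | 3/5 = 3/5
~(p2 | (p1 | p3)) & (~p3 | p2) = 1/5 & 3/5 = 1/5
(((p3 | p1) -> p2) | (((p3 | p2) | p3) & (p1 | (p3 | p3)))) | (~(p2 | (p1 | p3)) & (~p3 | p2)) = 4/5 | 1/5 = 4/5
~((((p3 | p1) -> p2) | (((p3 | p2) | p3) & (p1 | (p3 | p3)))) | (~(p2 | (p1 | p3)) & (~p3 | p2))) = ~4/5 = 1/5
p3 | p2 = 4/5 | 3/5 = 4/5
p3 & p2 = 4/5 & 3/5 = 3/5
(p3 | p2) & (p3 & p2) = 4/5 & 3/5 = 3/5
~p1 = ~4/5 = 1/5
~p1 | p3 = 1/5 | 4/5 = 4/5
((p3 | p2) & (p3 & p2)) & (~p1 | p3) = 3/5 & 4/5 = 3/5
p2 & p2 = 3/5 & 3/5 = 3/5
p2 -> p1 = 3/5 -> 4/5 = 1
p2 -> p1 = 3/5 -> 4/5 = 1
(p2 -> p1) | (p2 -> p1) = 1 | 1 = 1
(p2 & p2) | ((p2 -> p1) | (p2 -> p1)) = 3/5 | 1 = 1
~p1 = ~4/5 = 1/5
~~p1 = ~1/5 = 4/5
((p2 & p2) | ((p2 -> p1) | (p2 -> p1))) | ~~p1 = 1 | 4/5 = 1
(((p3 | p2) & (p3 & p2)) & (~p1 | p3)) | (((p2 & p2) | ((p2 -> p1) | (p2 -> p1))) | ~~p1) = 3/5 | 1 = 1
~((((p3 | p1) -> p2) | (((p3 | p2) | p3) & (p1 | (p3 | p3)))) | (~(p2 | (p1 | p3)) & (~p3 | p2))) -> ((((p3 | p2) & (p3 & p2)) & (~p1 | p3)) | (((p2 & p2) | ((p2 -> p1) | (p2 -> p1))) | ~~p1)) = 1/5 -> 1 = 1

1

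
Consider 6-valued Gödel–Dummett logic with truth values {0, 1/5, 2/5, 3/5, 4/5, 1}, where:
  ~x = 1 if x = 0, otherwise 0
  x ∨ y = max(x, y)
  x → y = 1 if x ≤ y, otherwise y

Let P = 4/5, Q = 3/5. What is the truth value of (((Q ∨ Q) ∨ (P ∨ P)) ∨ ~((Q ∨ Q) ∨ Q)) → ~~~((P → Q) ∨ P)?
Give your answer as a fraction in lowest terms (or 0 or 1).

Q ∨ Q = 3/5 ∨ 3/5 = 3/5
P ∨ P = 4/5 ∨ 4/5 = 4/5
(Q ∨ Q) ∨ (P ∨ P) = 3/5 ∨ 4/5 = 4/5
Q ∨ Q = 3/5 ∨ 3/5 = 3/5
(Q ∨ Q) ∨ Q = 3/5 ∨ 3/5 = 3/5
~((Q ∨ Q) ∨ Q) = ~3/5 = 0
((Q ∨ Q) ∨ (P ∨ P)) ∨ ~((Q ∨ Q) ∨ Q) = 4/5 ∨ 0 = 4/5
P → Q = 4/5 → 3/5 = 3/5
(P → Q) ∨ P = 3/5 ∨ 4/5 = 4/5
~((P → Q) ∨ P) = ~4/5 = 0
~~((P → Q) ∨ P) = ~0 = 1
~~~((P → Q) ∨ P) = ~1 = 0
(((Q ∨ Q) ∨ (P ∨ P)) ∨ ~((Q ∨ Q) ∨ Q)) → ~~~((P → Q) ∨ P) = 4/5 → 0 = 0

0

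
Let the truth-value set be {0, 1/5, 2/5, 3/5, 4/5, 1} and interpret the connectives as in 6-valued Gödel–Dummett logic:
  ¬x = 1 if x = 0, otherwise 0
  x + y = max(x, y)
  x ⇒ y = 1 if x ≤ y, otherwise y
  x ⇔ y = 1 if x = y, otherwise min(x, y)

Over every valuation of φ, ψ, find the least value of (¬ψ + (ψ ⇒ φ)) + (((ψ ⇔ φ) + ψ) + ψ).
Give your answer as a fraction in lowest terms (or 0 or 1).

Take φ = 0, ψ = 1/5:
¬ψ = ¬1/5 = 0
ψ ⇒ φ = 1/5 ⇒ 0 = 0
¬ψ + (ψ ⇒ φ) = 0 + 0 = 0
ψ ⇔ φ = 1/5 ⇔ 0 = 0
(ψ ⇔ φ) + ψ = 0 + 1/5 = 1/5
((ψ ⇔ φ) + ψ) + ψ = 1/5 + 1/5 = 1/5
(¬ψ + (ψ ⇒ φ)) + (((ψ ⇔ φ) + ψ) + ψ) = 0 + 1/5 = 1/5
No assignment yields a value below 1/5, so this is the minimum.

1/5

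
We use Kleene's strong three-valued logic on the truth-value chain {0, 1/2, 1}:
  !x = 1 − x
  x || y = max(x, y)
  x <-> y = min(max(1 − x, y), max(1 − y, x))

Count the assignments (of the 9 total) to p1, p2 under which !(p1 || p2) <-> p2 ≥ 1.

1

p1 = 0, p2 = 0 ↦ 0  <
p1 = 0, p2 = 1/2 ↦ 1/2  <
p1 = 0, p2 = 1 ↦ 0  <
p1 = 1/2, p2 = 0 ↦ 1/2  <
p1 = 1/2, p2 = 1/2 ↦ 1/2  <
p1 = 1/2, p2 = 1 ↦ 0  <
p1 = 1, p2 = 0 ↦ 1  ≥
p1 = 1, p2 = 1/2 ↦ 1/2  <
p1 = 1, p2 = 1 ↦ 0  <
So 1 of the 9 assignments meets the threshold.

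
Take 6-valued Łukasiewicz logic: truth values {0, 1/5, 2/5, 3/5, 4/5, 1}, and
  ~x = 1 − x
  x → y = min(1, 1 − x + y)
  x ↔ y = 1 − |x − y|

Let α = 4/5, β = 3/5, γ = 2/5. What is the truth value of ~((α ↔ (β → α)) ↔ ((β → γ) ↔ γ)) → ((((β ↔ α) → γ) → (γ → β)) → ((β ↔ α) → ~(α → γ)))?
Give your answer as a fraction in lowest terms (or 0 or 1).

1

β → α = 3/5 → 4/5 = 1
α ↔ (β → α) = 4/5 ↔ 1 = 4/5
β → γ = 3/5 → 2/5 = 4/5
(β → γ) ↔ γ = 4/5 ↔ 2/5 = 3/5
(α ↔ (β → α)) ↔ ((β → γ) ↔ γ) = 4/5 ↔ 3/5 = 4/5
~((α ↔ (β → α)) ↔ ((β → γ) ↔ γ)) = ~4/5 = 1/5
β ↔ α = 3/5 ↔ 4/5 = 4/5
(β ↔ α) → γ = 4/5 → 2/5 = 3/5
γ → β = 2/5 → 3/5 = 1
((β ↔ α) → γ) → (γ → β) = 3/5 → 1 = 1
β ↔ α = 3/5 ↔ 4/5 = 4/5
α → γ = 4/5 → 2/5 = 3/5
~(α → γ) = ~3/5 = 2/5
(β ↔ α) → ~(α → γ) = 4/5 → 2/5 = 3/5
(((β ↔ α) → γ) → (γ → β)) → ((β ↔ α) → ~(α → γ)) = 1 → 3/5 = 3/5
~((α ↔ (β → α)) ↔ ((β → γ) ↔ γ)) → ((((β ↔ α) → γ) → (γ → β)) → ((β ↔ α) → ~(α → γ))) = 1/5 → 3/5 = 1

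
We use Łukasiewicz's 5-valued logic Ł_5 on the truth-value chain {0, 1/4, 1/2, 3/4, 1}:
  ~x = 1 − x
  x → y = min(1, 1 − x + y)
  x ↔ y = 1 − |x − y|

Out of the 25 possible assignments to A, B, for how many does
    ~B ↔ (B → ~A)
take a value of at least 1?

value 1: 9 assignments (counts)
value 3/4: 7 assignments
value 1/2: 5 assignments
value 1/4: 3 assignments
value 0: 1 assignment
So 9 of the 25 assignments meet the threshold.

9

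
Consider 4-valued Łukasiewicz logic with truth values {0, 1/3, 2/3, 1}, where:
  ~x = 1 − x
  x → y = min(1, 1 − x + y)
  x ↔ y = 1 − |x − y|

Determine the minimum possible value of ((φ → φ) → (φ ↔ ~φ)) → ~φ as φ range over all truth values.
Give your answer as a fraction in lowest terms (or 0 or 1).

2/3

Take φ = 2/3:
φ → φ = 2/3 → 2/3 = 1
~φ = ~2/3 = 1/3
φ ↔ ~φ = 2/3 ↔ 1/3 = 2/3
(φ → φ) → (φ ↔ ~φ) = 1 → 2/3 = 2/3
~φ = ~2/3 = 1/3
((φ → φ) → (φ ↔ ~φ)) → ~φ = 2/3 → 1/3 = 2/3
No assignment yields a value below 2/3, so this is the minimum.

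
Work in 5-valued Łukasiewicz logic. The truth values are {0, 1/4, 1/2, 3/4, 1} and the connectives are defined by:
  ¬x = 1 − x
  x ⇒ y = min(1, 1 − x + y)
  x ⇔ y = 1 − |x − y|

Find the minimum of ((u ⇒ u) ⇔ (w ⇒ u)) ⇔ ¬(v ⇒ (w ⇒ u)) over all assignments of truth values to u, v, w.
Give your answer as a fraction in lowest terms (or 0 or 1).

0

Take u = 0, v = 0, w = 0:
u ⇒ u = 0 ⇒ 0 = 1
w ⇒ u = 0 ⇒ 0 = 1
(u ⇒ u) ⇔ (w ⇒ u) = 1 ⇔ 1 = 1
w ⇒ u = 0 ⇒ 0 = 1
v ⇒ (w ⇒ u) = 0 ⇒ 1 = 1
¬(v ⇒ (w ⇒ u)) = ¬1 = 0
((u ⇒ u) ⇔ (w ⇒ u)) ⇔ ¬(v ⇒ (w ⇒ u)) = 1 ⇔ 0 = 0
No assignment yields a value below 0, so this is the minimum.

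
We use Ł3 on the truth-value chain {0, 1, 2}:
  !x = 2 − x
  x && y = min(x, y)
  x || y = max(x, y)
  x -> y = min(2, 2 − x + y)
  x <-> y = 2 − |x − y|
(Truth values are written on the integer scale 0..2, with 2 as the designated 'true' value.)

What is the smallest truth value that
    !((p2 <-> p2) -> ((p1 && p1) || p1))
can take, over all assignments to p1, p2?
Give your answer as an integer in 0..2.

0

Take p1 = 2, p2 = 0:
p2 <-> p2 = 0 <-> 0 = 2
p1 && p1 = 2 && 2 = 2
(p1 && p1) || p1 = 2 || 2 = 2
(p2 <-> p2) -> ((p1 && p1) || p1) = 2 -> 2 = 2
!((p2 <-> p2) -> ((p1 && p1) || p1)) = !2 = 0
No assignment yields a value below 0, so this is the minimum.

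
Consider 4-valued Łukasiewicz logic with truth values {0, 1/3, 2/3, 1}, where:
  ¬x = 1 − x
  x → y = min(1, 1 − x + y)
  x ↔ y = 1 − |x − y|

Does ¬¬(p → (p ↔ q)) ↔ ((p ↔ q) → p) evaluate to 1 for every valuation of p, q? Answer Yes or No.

No

Counterexample: take p = 0, q = 0.
p ↔ q = 0 ↔ 0 = 1
p → (p ↔ q) = 0 → 1 = 1
¬(p → (p ↔ q)) = ¬1 = 0
¬¬(p → (p ↔ q)) = ¬0 = 1
p ↔ q = 0 ↔ 0 = 1
(p ↔ q) → p = 1 → 0 = 0
¬¬(p → (p ↔ q)) ↔ ((p ↔ q) → p) = 1 ↔ 0 = 0
This gives 0 ≠ 1.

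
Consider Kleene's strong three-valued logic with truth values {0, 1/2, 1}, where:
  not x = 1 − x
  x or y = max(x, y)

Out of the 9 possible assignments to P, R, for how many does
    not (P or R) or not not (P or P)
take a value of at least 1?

4

P = 0, R = 0 ↦ 1  ≥
P = 0, R = 1/2 ↦ 1/2  <
P = 0, R = 1 ↦ 0  <
P = 1/2, R = 0 ↦ 1/2  <
P = 1/2, R = 1/2 ↦ 1/2  <
P = 1/2, R = 1 ↦ 1/2  <
P = 1, R = 0 ↦ 1  ≥
P = 1, R = 1/2 ↦ 1  ≥
P = 1, R = 1 ↦ 1  ≥
So 4 of the 9 assignments meet the threshold.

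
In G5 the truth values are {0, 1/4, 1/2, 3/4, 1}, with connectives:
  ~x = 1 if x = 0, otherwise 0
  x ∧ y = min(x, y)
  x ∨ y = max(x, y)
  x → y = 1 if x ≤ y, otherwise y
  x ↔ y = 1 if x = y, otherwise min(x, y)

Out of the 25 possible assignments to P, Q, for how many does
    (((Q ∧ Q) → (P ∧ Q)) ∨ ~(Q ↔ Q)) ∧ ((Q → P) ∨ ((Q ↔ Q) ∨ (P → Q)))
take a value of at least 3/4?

value 1: 15 assignments (counts)
value 3/4: 1 assignment (counts)
value 1/2: 2 assignments
value 1/4: 3 assignments
value 0: 4 assignments
So 16 of the 25 assignments meet the threshold.

16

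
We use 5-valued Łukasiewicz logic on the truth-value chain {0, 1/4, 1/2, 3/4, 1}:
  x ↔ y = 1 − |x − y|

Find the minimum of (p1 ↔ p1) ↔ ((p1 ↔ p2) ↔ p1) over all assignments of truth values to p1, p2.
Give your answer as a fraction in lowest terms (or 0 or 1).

Take p1 = 0, p2 = 0:
p1 ↔ p1 = 0 ↔ 0 = 1
p1 ↔ p2 = 0 ↔ 0 = 1
(p1 ↔ p2) ↔ p1 = 1 ↔ 0 = 0
(p1 ↔ p1) ↔ ((p1 ↔ p2) ↔ p1) = 1 ↔ 0 = 0
No assignment yields a value below 0, so this is the minimum.

0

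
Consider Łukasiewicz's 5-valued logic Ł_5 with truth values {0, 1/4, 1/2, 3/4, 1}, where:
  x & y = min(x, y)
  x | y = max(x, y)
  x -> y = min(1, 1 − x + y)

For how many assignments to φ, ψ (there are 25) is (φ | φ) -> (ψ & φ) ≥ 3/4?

19

value 1: 15 assignments (counts)
value 3/4: 4 assignments (counts)
value 1/2: 3 assignments
value 1/4: 2 assignments
value 0: 1 assignment
So 19 of the 25 assignments meet the threshold.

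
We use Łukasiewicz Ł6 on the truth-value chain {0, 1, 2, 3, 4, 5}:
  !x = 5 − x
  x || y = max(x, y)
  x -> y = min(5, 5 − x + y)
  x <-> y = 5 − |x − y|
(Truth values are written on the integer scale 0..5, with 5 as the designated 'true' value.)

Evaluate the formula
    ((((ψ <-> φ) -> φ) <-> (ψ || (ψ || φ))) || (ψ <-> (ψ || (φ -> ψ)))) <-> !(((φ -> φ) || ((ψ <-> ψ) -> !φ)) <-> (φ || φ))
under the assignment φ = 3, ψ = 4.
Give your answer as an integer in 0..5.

ψ <-> φ = 4 <-> 3 = 4
(ψ <-> φ) -> φ = 4 -> 3 = 4
ψ || φ = 4 || 3 = 4
ψ || (ψ || φ) = 4 || 4 = 4
((ψ <-> φ) -> φ) <-> (ψ || (ψ || φ)) = 4 <-> 4 = 5
φ -> ψ = 3 -> 4 = 5
ψ || (φ -> ψ) = 4 || 5 = 5
ψ <-> (ψ || (φ -> ψ)) = 4 <-> 5 = 4
(((ψ <-> φ) -> φ) <-> (ψ || (ψ || φ))) || (ψ <-> (ψ || (φ -> ψ))) = 5 || 4 = 5
φ -> φ = 3 -> 3 = 5
ψ <-> ψ = 4 <-> 4 = 5
!φ = !3 = 2
(ψ <-> ψ) -> !φ = 5 -> 2 = 2
(φ -> φ) || ((ψ <-> ψ) -> !φ) = 5 || 2 = 5
φ || φ = 3 || 3 = 3
((φ -> φ) || ((ψ <-> ψ) -> !φ)) <-> (φ || φ) = 5 <-> 3 = 3
!(((φ -> φ) || ((ψ <-> ψ) -> !φ)) <-> (φ || φ)) = !3 = 2
((((ψ <-> φ) -> φ) <-> (ψ || (ψ || φ))) || (ψ <-> (ψ || (φ -> ψ)))) <-> !(((φ -> φ) || ((ψ <-> ψ) -> !φ)) <-> (φ || φ)) = 5 <-> 2 = 2

2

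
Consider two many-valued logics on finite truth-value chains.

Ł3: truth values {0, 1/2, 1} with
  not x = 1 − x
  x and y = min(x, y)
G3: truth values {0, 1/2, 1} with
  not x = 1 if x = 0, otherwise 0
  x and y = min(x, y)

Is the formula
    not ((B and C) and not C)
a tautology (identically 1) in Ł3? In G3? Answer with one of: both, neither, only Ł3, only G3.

In Ł3: at B = 1/2, C = 1/2 the value is 1/2 — not a tautology.
In G3: every assignment gives 1 — tautology.

only G3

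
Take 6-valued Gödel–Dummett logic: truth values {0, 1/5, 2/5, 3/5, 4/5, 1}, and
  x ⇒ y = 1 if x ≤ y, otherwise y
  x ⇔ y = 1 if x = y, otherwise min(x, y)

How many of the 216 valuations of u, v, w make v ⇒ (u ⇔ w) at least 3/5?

value 1: 106 assignments (counts)
value 4/5: 2 assignments (counts)
value 3/5: 8 assignments (counts)
value 2/5: 18 assignments
value 1/5: 32 assignments
value 0: 50 assignments
So 116 of the 216 assignments meet the threshold.

116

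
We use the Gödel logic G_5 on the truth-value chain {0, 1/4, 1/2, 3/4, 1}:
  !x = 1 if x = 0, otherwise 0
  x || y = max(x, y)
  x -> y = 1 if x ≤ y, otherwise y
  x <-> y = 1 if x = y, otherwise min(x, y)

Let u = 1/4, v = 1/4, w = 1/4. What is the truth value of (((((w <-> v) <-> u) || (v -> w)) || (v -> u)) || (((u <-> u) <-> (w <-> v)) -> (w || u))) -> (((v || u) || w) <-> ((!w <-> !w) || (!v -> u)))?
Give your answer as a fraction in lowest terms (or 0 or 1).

w <-> v = 1/4 <-> 1/4 = 1
(w <-> v) <-> u = 1 <-> 1/4 = 1/4
v -> w = 1/4 -> 1/4 = 1
((w <-> v) <-> u) || (v -> w) = 1/4 || 1 = 1
v -> u = 1/4 -> 1/4 = 1
(((w <-> v) <-> u) || (v -> w)) || (v -> u) = 1 || 1 = 1
u <-> u = 1/4 <-> 1/4 = 1
w <-> v = 1/4 <-> 1/4 = 1
(u <-> u) <-> (w <-> v) = 1 <-> 1 = 1
w || u = 1/4 || 1/4 = 1/4
((u <-> u) <-> (w <-> v)) -> (w || u) = 1 -> 1/4 = 1/4
((((w <-> v) <-> u) || (v -> w)) || (v -> u)) || (((u <-> u) <-> (w <-> v)) -> (w || u)) = 1 || 1/4 = 1
v || u = 1/4 || 1/4 = 1/4
(v || u) || w = 1/4 || 1/4 = 1/4
!w = !1/4 = 0
!w = !1/4 = 0
!w <-> !w = 0 <-> 0 = 1
!v = !1/4 = 0
!v -> u = 0 -> 1/4 = 1
(!w <-> !w) || (!v -> u) = 1 || 1 = 1
((v || u) || w) <-> ((!w <-> !w) || (!v -> u)) = 1/4 <-> 1 = 1/4
(((((w <-> v) <-> u) || (v -> w)) || (v -> u)) || (((u <-> u) <-> (w <-> v)) -> (w || u))) -> (((v || u) || w) <-> ((!w <-> !w) || (!v -> u))) = 1 -> 1/4 = 1/4

1/4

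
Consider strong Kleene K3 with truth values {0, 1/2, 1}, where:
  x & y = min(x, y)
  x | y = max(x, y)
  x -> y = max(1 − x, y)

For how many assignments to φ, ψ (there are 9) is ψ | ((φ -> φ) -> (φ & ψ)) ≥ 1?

3

φ = 0, ψ = 0 ↦ 0  <
φ = 0, ψ = 1/2 ↦ 1/2  <
φ = 0, ψ = 1 ↦ 1  ≥
φ = 1/2, ψ = 0 ↦ 1/2  <
φ = 1/2, ψ = 1/2 ↦ 1/2  <
φ = 1/2, ψ = 1 ↦ 1  ≥
φ = 1, ψ = 0 ↦ 0  <
φ = 1, ψ = 1/2 ↦ 1/2  <
φ = 1, ψ = 1 ↦ 1  ≥
So 3 of the 9 assignments meet the threshold.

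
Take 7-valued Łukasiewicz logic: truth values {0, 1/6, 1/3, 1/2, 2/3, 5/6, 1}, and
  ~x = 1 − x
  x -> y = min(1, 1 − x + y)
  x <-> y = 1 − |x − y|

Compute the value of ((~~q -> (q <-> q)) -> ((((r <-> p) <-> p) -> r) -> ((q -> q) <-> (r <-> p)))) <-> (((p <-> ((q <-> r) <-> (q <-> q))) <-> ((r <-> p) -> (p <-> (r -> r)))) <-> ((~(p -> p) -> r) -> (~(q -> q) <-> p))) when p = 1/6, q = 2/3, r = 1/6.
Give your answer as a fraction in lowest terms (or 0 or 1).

2/3

~q = ~2/3 = 1/3
~~q = ~1/3 = 2/3
q <-> q = 2/3 <-> 2/3 = 1
~~q -> (q <-> q) = 2/3 -> 1 = 1
r <-> p = 1/6 <-> 1/6 = 1
(r <-> p) <-> p = 1 <-> 1/6 = 1/6
((r <-> p) <-> p) -> r = 1/6 -> 1/6 = 1
q -> q = 2/3 -> 2/3 = 1
r <-> p = 1/6 <-> 1/6 = 1
(q -> q) <-> (r <-> p) = 1 <-> 1 = 1
(((r <-> p) <-> p) -> r) -> ((q -> q) <-> (r <-> p)) = 1 -> 1 = 1
(~~q -> (q <-> q)) -> ((((r <-> p) <-> p) -> r) -> ((q -> q) <-> (r <-> p))) = 1 -> 1 = 1
q <-> r = 2/3 <-> 1/6 = 1/2
q <-> q = 2/3 <-> 2/3 = 1
(q <-> r) <-> (q <-> q) = 1/2 <-> 1 = 1/2
p <-> ((q <-> r) <-> (q <-> q)) = 1/6 <-> 1/2 = 2/3
r <-> p = 1/6 <-> 1/6 = 1
r -> r = 1/6 -> 1/6 = 1
p <-> (r -> r) = 1/6 <-> 1 = 1/6
(r <-> p) -> (p <-> (r -> r)) = 1 -> 1/6 = 1/6
(p <-> ((q <-> r) <-> (q <-> q))) <-> ((r <-> p) -> (p <-> (r -> r))) = 2/3 <-> 1/6 = 1/2
p -> p = 1/6 -> 1/6 = 1
~(p -> p) = ~1 = 0
~(p -> p) -> r = 0 -> 1/6 = 1
q -> q = 2/3 -> 2/3 = 1
~(q -> q) = ~1 = 0
~(q -> q) <-> p = 0 <-> 1/6 = 5/6
(~(p -> p) -> r) -> (~(q -> q) <-> p) = 1 -> 5/6 = 5/6
((p <-> ((q <-> r) <-> (q <-> q))) <-> ((r <-> p) -> (p <-> (r -> r)))) <-> ((~(p -> p) -> r) -> (~(q -> q) <-> p)) = 1/2 <-> 5/6 = 2/3
((~~q -> (q <-> q)) -> ((((r <-> p) <-> p) -> r) -> ((q -> q) <-> (r <-> p)))) <-> (((p <-> ((q <-> r) <-> (q <-> q))) <-> ((r <-> p) -> (p <-> (r -> r)))) <-> ((~(p -> p) -> r) -> (~(q -> q) <-> p))) = 1 <-> 2/3 = 2/3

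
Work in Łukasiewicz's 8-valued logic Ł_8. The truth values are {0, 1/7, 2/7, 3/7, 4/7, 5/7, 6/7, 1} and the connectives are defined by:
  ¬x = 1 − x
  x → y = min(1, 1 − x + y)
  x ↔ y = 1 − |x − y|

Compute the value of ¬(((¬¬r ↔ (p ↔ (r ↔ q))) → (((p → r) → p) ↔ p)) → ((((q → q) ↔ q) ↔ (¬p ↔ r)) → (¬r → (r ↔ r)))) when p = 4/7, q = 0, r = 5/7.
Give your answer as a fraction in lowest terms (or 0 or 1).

¬r = ¬5/7 = 2/7
¬¬r = ¬2/7 = 5/7
r ↔ q = 5/7 ↔ 0 = 2/7
p ↔ (r ↔ q) = 4/7 ↔ 2/7 = 5/7
¬¬r ↔ (p ↔ (r ↔ q)) = 5/7 ↔ 5/7 = 1
p → r = 4/7 → 5/7 = 1
(p → r) → p = 1 → 4/7 = 4/7
((p → r) → p) ↔ p = 4/7 ↔ 4/7 = 1
(¬¬r ↔ (p ↔ (r ↔ q))) → (((p → r) → p) ↔ p) = 1 → 1 = 1
q → q = 0 → 0 = 1
(q → q) ↔ q = 1 ↔ 0 = 0
¬p = ¬4/7 = 3/7
¬p ↔ r = 3/7 ↔ 5/7 = 5/7
((q → q) ↔ q) ↔ (¬p ↔ r) = 0 ↔ 5/7 = 2/7
¬r = ¬5/7 = 2/7
r ↔ r = 5/7 ↔ 5/7 = 1
¬r → (r ↔ r) = 2/7 → 1 = 1
(((q → q) ↔ q) ↔ (¬p ↔ r)) → (¬r → (r ↔ r)) = 2/7 → 1 = 1
((¬¬r ↔ (p ↔ (r ↔ q))) → (((p → r) → p) ↔ p)) → ((((q → q) ↔ q) ↔ (¬p ↔ r)) → (¬r → (r ↔ r))) = 1 → 1 = 1
¬(((¬¬r ↔ (p ↔ (r ↔ q))) → (((p → r) → p) ↔ p)) → ((((q → q) ↔ q) ↔ (¬p ↔ r)) → (¬r → (r ↔ r)))) = ¬1 = 0

0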